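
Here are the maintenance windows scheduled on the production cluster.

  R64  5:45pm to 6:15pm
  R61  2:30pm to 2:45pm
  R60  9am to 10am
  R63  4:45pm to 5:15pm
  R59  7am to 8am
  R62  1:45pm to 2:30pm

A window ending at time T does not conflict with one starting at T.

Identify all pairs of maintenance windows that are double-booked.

none

Sorted by start: R59, R60, R62, R61, R63, R64.
R60 starts after R59 ends, so nothing later overlaps R59 either.
R62 starts after R60 ends, so nothing later overlaps R60 either.
R61 starts exactly when R62 ends (back-to-back, no overlap), so nothing later overlaps R62 either.
R63 starts after R61 ends, so nothing later overlaps R61 either.
R64 starts after R63 ends.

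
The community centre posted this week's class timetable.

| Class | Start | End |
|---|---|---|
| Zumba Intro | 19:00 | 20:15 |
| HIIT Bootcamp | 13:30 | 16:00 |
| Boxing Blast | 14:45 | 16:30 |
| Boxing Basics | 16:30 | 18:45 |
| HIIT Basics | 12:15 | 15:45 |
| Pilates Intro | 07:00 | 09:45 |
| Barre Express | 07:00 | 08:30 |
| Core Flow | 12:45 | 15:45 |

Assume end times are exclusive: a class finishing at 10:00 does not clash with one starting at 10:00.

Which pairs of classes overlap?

Barre Express & Pilates Intro, Boxing Blast & Core Flow, Boxing Blast & HIIT Basics, Boxing Blast & HIIT Bootcamp, Core Flow & HIIT Basics, Core Flow & HIIT Bootcamp, HIIT Basics & HIIT Bootcamp

Check each pair: they overlap iff neither finishes before the other starts.
Sorted by start: Pilates Intro, Barre Express, HIIT Basics, Core Flow, HIIT Bootcamp, Boxing Blast, Boxing Basics, Zumba Intro.
Barre Express starts before Pilates Intro ends → Pilates Intro and Barre Express overlap.
HIIT Basics starts after Pilates Intro ends; Pilates Intro is clear from here.
HIIT Basics starts after Barre Express ends; Barre Express is clear from here.
Core Flow starts before HIIT Basics ends → HIIT Basics and Core Flow overlap.
HIIT Bootcamp starts before HIIT Basics ends → HIIT Basics and HIIT Bootcamp overlap.
Boxing Blast starts before HIIT Basics ends → HIIT Basics and Boxing Blast overlap.
Boxing Basics starts after HIIT Basics ends; HIIT Basics is clear from here.
HIIT Bootcamp starts before Core Flow ends → Core Flow and HIIT Bootcamp overlap.
Boxing Blast starts before Core Flow ends → Core Flow and Boxing Blast overlap.
Boxing Basics starts after Core Flow ends; Core Flow is clear from here.
Boxing Blast starts before HIIT Bootcamp ends → HIIT Bootcamp and Boxing Blast overlap.
Boxing Basics starts after HIIT Bootcamp ends; HIIT Bootcamp is clear from here.
Boxing Basics starts exactly when Boxing Blast ends (back-to-back, no overlap); Boxing Blast is clear from here.
Zumba Intro starts after Boxing Basics ends.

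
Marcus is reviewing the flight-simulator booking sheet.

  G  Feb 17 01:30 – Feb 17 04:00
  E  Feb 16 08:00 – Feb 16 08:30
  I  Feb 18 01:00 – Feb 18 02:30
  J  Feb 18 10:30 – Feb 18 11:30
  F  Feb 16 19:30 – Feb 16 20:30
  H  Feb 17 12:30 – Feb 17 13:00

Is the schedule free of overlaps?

Sorted by start: E, F, G, H, I, J.
F starts after E ends; E is clear from here.
G starts after F ends; F is clear from here.
H starts after G ends; G is clear from here.
I starts after H ends; H is clear from here.
J starts after I ends.
Every pair is clear; the schedule has no overlaps.

Yes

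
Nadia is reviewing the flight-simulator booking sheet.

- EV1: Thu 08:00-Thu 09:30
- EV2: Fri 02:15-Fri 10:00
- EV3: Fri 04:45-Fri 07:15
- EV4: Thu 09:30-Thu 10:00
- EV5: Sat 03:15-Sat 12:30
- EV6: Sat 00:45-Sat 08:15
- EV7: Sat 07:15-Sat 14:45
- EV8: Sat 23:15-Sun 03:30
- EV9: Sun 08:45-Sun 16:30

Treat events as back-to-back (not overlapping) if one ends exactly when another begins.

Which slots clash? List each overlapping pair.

EV2 & EV3, EV5 & EV6, EV5 & EV7, EV6 & EV7

Check each pair: they overlap iff neither finishes before the other starts.
Sorted by start: EV1, EV4, EV2, EV3, EV6, EV5, EV7, EV8, EV9.
EV4 starts exactly when EV1 ends (back-to-back, no overlap) — done with EV1.
EV2 starts after EV4 ends — done with EV4.
EV3 starts before EV2 ends → EV2 and EV3 overlap.
EV6 starts after EV2 ends — done with EV2.
EV6 starts after EV3 ends — done with EV3.
EV5 starts before EV6 ends → EV6 and EV5 overlap.
EV7 starts before EV6 ends → EV6 and EV7 overlap.
EV8 starts after EV6 ends — done with EV6.
EV7 starts before EV5 ends → EV5 and EV7 overlap.
EV8 starts after EV5 ends — done with EV5.
EV8 starts after EV7 ends — done with EV7.
EV9 starts after EV8 ends.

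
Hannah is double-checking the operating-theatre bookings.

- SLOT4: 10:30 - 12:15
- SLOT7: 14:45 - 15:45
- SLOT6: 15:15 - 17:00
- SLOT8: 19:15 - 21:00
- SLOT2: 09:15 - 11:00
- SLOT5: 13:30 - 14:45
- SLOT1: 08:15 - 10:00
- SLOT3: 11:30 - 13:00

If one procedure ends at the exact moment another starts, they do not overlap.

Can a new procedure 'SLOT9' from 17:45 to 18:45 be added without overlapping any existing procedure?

SLOT1: ends 10:00 at or before SLOT9 starts 17:45 → clear.
SLOT2: ends 11:00 at or before SLOT9 starts 17:45 → clear.
SLOT4: ends 12:15 at or before SLOT9 starts 17:45 → clear.
SLOT3: ends 13:00 at or before SLOT9 starts 17:45 → clear.
SLOT5: ends 14:45 at or before SLOT9 starts 17:45 → clear.
SLOT7: ends 15:45 at or before SLOT9 starts 17:45 → clear.
SLOT6: ends 17:00 at or before SLOT9 starts 17:45 → clear.
SLOT8: starts 19:15 at or after SLOT9 ends 18:45 → clear.

Yes — the slot is free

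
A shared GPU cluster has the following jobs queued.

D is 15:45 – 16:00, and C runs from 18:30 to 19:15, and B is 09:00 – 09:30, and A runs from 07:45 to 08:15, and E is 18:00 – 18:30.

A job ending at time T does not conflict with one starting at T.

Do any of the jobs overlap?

No

Sorted by start: A, B, D, E, C.
B starts after A ends; A is clear from here.
D starts after B ends; B is clear from here.
E starts after D ends; D is clear from here.
C starts exactly when E ends (back-to-back, no overlap).
Every pair is clear; the schedule has no overlaps.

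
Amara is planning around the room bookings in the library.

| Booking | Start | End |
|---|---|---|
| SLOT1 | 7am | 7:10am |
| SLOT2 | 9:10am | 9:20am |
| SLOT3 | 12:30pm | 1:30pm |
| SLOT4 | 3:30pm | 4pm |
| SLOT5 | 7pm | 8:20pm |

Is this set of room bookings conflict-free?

Sorted by start: SLOT1, SLOT2, SLOT3, SLOT4, SLOT5.
SLOT2 starts after SLOT1 ends; SLOT1 is clear from here.
SLOT3 starts after SLOT2 ends; SLOT2 is clear from here.
SLOT4 starts after SLOT3 ends; SLOT3 is clear from here.
SLOT5 starts after SLOT4 ends.
Every pair is clear; the schedule has no overlaps.

Yes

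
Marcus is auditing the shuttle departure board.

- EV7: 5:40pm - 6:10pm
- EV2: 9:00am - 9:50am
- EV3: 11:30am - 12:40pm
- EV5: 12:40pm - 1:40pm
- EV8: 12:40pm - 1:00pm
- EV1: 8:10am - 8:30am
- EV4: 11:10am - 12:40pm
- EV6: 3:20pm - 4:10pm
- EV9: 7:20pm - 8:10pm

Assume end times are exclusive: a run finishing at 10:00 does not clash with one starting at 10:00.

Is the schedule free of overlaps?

Sorted by start: EV1, EV2, EV4, EV3, EV5, EV8, EV6, EV7, EV9.
EV2 starts after EV1 ends, so nothing later overlaps EV1 either.
EV4 starts after EV2 ends, so nothing later overlaps EV2 either.
EV3 starts before EV4 ends → EV4 and EV3 overlap.
That's a conflict, so the schedule is not conflict-free.

No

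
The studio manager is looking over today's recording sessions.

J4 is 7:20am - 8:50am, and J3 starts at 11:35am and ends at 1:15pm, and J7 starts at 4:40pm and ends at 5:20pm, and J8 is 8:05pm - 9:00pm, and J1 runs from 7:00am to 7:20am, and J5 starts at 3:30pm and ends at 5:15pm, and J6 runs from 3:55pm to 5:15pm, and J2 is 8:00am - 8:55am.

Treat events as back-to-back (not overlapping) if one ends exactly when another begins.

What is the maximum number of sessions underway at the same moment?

3

Sort all start/end points and keep a running count:
7:00am start J1 → 1
7:20am end J1 → 0
7:20am start J4 → 1
8:00am start J2 → 2
8:50am end J4 → 1
8:55am end J2 → 0
11:35am start J3 → 1
1:15pm end J3 → 0
3:30pm start J5 → 1
3:55pm start J6 → 2
4:40pm start J7 → 3
5:15pm end J5 → 2
5:15pm end J6 → 1
5:20pm end J7 → 0
8:05pm start J8 → 1
9:00pm end J8 → 0
Peak is 3, at 4:40pm (J5, J6, J7).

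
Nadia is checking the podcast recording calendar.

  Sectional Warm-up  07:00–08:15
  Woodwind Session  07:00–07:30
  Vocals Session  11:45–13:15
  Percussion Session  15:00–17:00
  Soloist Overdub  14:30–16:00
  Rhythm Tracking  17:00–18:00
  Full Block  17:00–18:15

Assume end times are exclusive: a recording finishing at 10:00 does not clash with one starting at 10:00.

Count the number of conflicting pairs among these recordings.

Sorted by start: Sectional Warm-up, Woodwind Session, Vocals Session, Soloist Overdub, Percussion Session, Rhythm Tracking, Full Block.
Woodwind Session starts before Sectional Warm-up ends → Sectional Warm-up and Woodwind Session overlap.
Vocals Session starts after Sectional Warm-up ends, so nothing later overlaps Sectional Warm-up either.
Vocals Session starts after Woodwind Session ends, so nothing later overlaps Woodwind Session either.
Soloist Overdub starts after Vocals Session ends, so nothing later overlaps Vocals Session either.
Percussion Session starts before Soloist Overdub ends → Soloist Overdub and Percussion Session overlap.
Rhythm Tracking starts after Soloist Overdub ends, so nothing later overlaps Soloist Overdub either.
Rhythm Tracking starts exactly when Percussion Session ends (back-to-back, no overlap), so nothing later overlaps Percussion Session either.
Full Block starts before Rhythm Tracking ends → Rhythm Tracking and Full Block overlap.
Overlapping pairs: Full Block & Rhythm Tracking, Percussion Session & Soloist Overdub, Sectional Warm-up & Woodwind Session — 3 in total.

3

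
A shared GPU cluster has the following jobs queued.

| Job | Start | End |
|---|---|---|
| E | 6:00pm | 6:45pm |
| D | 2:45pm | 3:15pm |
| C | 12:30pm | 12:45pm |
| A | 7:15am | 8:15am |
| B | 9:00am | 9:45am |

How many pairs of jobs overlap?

Sorted by start: A, B, C, D, E.
B starts after A ends — done with A.
C starts after B ends — done with B.
D starts after C ends — done with C.
E starts after D ends.
No pair overlaps.

0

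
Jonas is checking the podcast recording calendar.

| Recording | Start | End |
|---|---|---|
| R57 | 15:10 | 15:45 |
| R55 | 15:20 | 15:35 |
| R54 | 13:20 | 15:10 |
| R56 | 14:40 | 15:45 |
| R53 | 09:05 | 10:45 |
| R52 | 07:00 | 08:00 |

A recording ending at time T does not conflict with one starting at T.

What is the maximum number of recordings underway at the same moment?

3

Sort all start/end points and keep a running count:
07:00 start R52 → 1
08:00 end R52 → 0
09:05 start R53 → 1
10:45 end R53 → 0
13:20 start R54 → 1
14:40 start R56 → 2
15:10 end R54 → 1
15:10 start R57 → 2
15:20 start R55 → 3
15:35 end R55 → 2
15:45 end R56 → 1
15:45 end R57 → 0
Peak is 3, at 15:20 (R55, R56, R57).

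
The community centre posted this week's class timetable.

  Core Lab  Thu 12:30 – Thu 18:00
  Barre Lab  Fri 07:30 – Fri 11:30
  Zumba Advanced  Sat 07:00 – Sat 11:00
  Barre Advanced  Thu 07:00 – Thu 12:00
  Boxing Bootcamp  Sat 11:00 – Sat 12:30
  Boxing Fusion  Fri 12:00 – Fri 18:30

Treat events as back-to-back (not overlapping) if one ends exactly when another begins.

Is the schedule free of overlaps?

Sorted by start: Barre Advanced, Core Lab, Barre Lab, Boxing Fusion, Zumba Advanced, Boxing Bootcamp.
Core Lab starts after Barre Advanced ends, so Barre Advanced has no further overlaps.
Barre Lab starts after Core Lab ends, so Core Lab has no further overlaps.
Boxing Fusion starts after Barre Lab ends, so Barre Lab has no further overlaps.
Zumba Advanced starts after Boxing Fusion ends, so Boxing Fusion has no further overlaps.
Boxing Bootcamp starts exactly when Zumba Advanced ends (back-to-back, no overlap).
Every pair is clear; the schedule has no overlaps.

Yes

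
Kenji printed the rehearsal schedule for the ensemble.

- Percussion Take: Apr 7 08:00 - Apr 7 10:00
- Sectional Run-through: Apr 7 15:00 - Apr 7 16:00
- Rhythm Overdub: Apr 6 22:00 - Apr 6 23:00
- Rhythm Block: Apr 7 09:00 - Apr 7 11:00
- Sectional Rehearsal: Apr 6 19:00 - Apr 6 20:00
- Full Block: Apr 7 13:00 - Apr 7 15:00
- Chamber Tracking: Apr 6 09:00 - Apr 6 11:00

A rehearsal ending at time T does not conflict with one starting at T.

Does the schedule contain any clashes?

Check each pair: they overlap iff neither finishes before the other starts.
Sorted by start: Chamber Tracking, Sectional Rehearsal, Rhythm Overdub, Percussion Take, Rhythm Block, Full Block, Sectional Run-through.
Sectional Rehearsal starts after Chamber Tracking ends; Chamber Tracking is clear from here.
Rhythm Overdub starts after Sectional Rehearsal ends; Sectional Rehearsal is clear from here.
Percussion Take starts after Rhythm Overdub ends; Rhythm Overdub is clear from here.
Rhythm Block starts before Percussion Take ends → Percussion Take and Rhythm Block overlap.
That's a conflict, so the schedule is not conflict-free.

Yes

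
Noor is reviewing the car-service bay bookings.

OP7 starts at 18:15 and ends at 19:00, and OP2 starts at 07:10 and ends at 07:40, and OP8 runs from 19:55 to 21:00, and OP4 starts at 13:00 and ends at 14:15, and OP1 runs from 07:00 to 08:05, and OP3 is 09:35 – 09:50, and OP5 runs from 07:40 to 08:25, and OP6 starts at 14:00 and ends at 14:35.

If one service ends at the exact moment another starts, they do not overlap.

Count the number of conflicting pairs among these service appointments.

Sorted by start: OP1, OP2, OP5, OP3, OP4, OP6, OP7, OP8.
OP2 starts before OP1 ends → OP1 and OP2 overlap.
OP5 starts before OP1 ends → OP1 and OP5 overlap.
OP3 starts after OP1 ends — done with OP1.
OP5 starts exactly when OP2 ends (back-to-back, no overlap) — done with OP2.
OP3 starts after OP5 ends — done with OP5.
OP4 starts after OP3 ends — done with OP3.
OP6 starts before OP4 ends → OP4 and OP6 overlap.
OP7 starts after OP4 ends — done with OP4.
OP7 starts after OP6 ends — done with OP6.
OP8 starts after OP7 ends.
Overlapping pairs: OP1 & OP2, OP1 & OP5, OP4 & OP6 — 3 in total.

3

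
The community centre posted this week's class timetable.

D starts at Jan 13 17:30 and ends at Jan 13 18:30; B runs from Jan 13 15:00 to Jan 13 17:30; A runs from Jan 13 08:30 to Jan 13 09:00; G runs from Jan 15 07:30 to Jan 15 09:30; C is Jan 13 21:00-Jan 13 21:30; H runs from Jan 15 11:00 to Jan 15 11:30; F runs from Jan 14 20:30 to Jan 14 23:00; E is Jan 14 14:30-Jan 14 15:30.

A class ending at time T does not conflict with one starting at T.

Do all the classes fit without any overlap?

Yes

Sorted by start: A, B, D, C, E, F, G, H.
B starts after A ends, so A has no further overlaps.
D starts exactly when B ends (back-to-back, no overlap), so B has no further overlaps.
C starts after D ends, so D has no further overlaps.
E starts after C ends, so C has no further overlaps.
F starts after E ends, so E has no further overlaps.
G starts after F ends, so F has no further overlaps.
H starts after G ends.
Every pair is clear; the schedule has no overlaps.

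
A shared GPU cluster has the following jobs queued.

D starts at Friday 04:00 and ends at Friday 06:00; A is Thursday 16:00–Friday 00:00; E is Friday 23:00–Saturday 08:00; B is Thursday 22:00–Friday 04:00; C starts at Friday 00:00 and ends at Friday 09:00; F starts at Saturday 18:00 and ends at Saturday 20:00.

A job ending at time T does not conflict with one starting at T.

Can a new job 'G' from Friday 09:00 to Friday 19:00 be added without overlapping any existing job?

Yes — the slot is free

A: ends Friday 00:00 at or before G starts Friday 09:00 → clear.
B: ends Friday 04:00 at or before G starts Friday 09:00 → clear.
C: ends Friday 09:00 at or before G starts Friday 09:00 → clear.
D: ends Friday 06:00 at or before G starts Friday 09:00 → clear.
E: starts Friday 23:00 at or after G ends Friday 19:00 → clear.
F: starts Saturday 18:00 at or after G ends Friday 19:00 → clear.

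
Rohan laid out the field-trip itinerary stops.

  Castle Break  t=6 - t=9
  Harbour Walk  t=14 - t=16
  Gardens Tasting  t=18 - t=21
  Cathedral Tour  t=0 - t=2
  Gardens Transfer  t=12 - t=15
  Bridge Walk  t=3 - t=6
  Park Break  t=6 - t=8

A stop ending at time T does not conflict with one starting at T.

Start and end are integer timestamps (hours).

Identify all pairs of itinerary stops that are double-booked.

Castle Break & Park Break, Gardens Transfer & Harbour Walk

Sorted by start: Cathedral Tour, Bridge Walk, Castle Break, Park Break, Gardens Transfer, Harbour Walk, Gardens Tasting.
Bridge Walk starts after Cathedral Tour ends — done with Cathedral Tour.
Castle Break starts exactly when Bridge Walk ends (back-to-back, no overlap) — done with Bridge Walk.
Park Break starts before Castle Break ends → Castle Break and Park Break overlap.
Gardens Transfer starts after Castle Break ends — done with Castle Break.
Gardens Transfer starts after Park Break ends — done with Park Break.
Harbour Walk starts before Gardens Transfer ends → Gardens Transfer and Harbour Walk overlap.
Gardens Tasting starts after Gardens Transfer ends.
Gardens Tasting starts after Harbour Walk ends.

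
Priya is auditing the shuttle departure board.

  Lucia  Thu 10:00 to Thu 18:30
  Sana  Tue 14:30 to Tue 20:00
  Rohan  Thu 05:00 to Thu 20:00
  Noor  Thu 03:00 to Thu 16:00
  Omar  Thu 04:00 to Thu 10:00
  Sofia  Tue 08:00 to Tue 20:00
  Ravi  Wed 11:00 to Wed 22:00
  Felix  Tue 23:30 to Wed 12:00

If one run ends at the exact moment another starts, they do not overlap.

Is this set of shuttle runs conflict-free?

Sorted by start: Sofia, Sana, Felix, Ravi, Noor, Omar, Rohan, Lucia.
Sana starts before Sofia ends → Sofia and Sana overlap.
That's a conflict, so the schedule is not conflict-free.

No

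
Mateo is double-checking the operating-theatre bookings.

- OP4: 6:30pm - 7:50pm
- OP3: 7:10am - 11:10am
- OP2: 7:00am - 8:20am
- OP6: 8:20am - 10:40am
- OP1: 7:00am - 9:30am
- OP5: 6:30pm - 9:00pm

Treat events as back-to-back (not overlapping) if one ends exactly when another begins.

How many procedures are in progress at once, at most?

Sweep the timeline, counting +1 at each start and −1 at each end (ends before starts at a tie):
7:00am start OP1 → 1
7:00am start OP2 → 2
7:10am start OP3 → 3
8:20am end OP2 → 2
8:20am start OP6 → 3
9:30am end OP1 → 2
10:40am end OP6 → 1
11:10am end OP3 → 0
6:30pm start OP4 → 1
6:30pm start OP5 → 2
7:50pm end OP4 → 1
9:00pm end OP5 → 0
Peak is 3, at 7:10am (OP1, OP2, OP3).

3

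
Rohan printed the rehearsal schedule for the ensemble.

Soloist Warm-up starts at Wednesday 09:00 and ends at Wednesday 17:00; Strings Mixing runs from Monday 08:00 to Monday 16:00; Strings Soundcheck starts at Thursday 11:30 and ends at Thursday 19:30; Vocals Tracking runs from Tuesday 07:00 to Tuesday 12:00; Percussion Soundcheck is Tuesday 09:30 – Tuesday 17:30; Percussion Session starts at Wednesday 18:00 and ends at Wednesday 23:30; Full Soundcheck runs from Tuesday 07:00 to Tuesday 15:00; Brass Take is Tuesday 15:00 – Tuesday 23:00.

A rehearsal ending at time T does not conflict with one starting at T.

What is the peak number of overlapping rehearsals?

Sweep the timeline, counting +1 at each start and −1 at each end (ends before starts at a tie):
Monday 08:00 start Strings Mixing → 1
Monday 16:00 end Strings Mixing → 0
Tuesday 07:00 start Full Soundcheck → 1
Tuesday 07:00 start Vocals Tracking → 2
Tuesday 09:30 start Percussion Soundcheck → 3
Tuesday 12:00 end Vocals Tracking → 2
Tuesday 15:00 end Full Soundcheck → 1
Tuesday 15:00 start Brass Take → 2
Tuesday 17:30 end Percussion Soundcheck → 1
Tuesday 23:00 end Brass Take → 0
Wednesday 09:00 start Soloist Warm-up → 1
Wednesday 17:00 end Soloist Warm-up → 0
Wednesday 18:00 start Percussion Session → 1
Wednesday 23:30 end Percussion Session → 0
Thursday 11:30 start Strings Soundcheck → 1
Thursday 19:30 end Strings Soundcheck → 0
Peak is 3, at Tuesday 09:30 (Full Soundcheck, Percussion Soundcheck, Vocals Tracking).

3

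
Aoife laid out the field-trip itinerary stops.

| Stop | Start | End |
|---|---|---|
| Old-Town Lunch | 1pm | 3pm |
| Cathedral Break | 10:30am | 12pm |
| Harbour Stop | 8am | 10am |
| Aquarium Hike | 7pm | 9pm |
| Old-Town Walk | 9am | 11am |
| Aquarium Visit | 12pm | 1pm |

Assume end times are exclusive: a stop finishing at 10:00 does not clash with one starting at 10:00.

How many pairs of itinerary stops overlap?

Two intervals overlap when each starts before the other ends.
Sorted by start: Harbour Stop, Old-Town Walk, Cathedral Break, Aquarium Visit, Old-Town Lunch, Aquarium Hike.
Old-Town Walk starts before Harbour Stop ends → Harbour Stop and Old-Town Walk overlap.
Cathedral Break starts after Harbour Stop ends, so nothing later overlaps Harbour Stop either.
Cathedral Break starts before Old-Town Walk ends → Old-Town Walk and Cathedral Break overlap.
Aquarium Visit starts after Old-Town Walk ends, so nothing later overlaps Old-Town Walk either.
Aquarium Visit starts exactly when Cathedral Break ends (back-to-back, no overlap), so nothing later overlaps Cathedral Break either.
Old-Town Lunch starts exactly when Aquarium Visit ends (back-to-back, no overlap), so nothing later overlaps Aquarium Visit either.
Aquarium Hike starts after Old-Town Lunch ends.
Overlapping pairs: Cathedral Break & Old-Town Walk, Harbour Stop & Old-Town Walk — 2 in total.

2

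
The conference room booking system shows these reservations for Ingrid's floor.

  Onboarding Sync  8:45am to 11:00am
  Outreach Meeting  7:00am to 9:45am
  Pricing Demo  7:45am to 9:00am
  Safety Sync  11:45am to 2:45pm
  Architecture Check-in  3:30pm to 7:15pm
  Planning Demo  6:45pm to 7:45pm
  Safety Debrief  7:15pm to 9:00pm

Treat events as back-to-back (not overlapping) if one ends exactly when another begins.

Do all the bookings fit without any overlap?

No

Check each pair: they overlap iff neither finishes before the other starts.
Sorted by start: Outreach Meeting, Pricing Demo, Onboarding Sync, Safety Sync, Architecture Check-in, Planning Demo, Safety Debrief.
Pricing Demo starts before Outreach Meeting ends → Outreach Meeting and Pricing Demo overlap.
That's a conflict, so the schedule is not conflict-free.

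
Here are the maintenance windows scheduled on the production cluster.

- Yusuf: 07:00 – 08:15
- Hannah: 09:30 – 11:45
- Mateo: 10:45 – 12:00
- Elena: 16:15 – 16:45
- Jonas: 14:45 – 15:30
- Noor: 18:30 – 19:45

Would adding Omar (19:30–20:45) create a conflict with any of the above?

Yusuf: ends 08:15 at or before Omar starts 19:30 → clear.
Hannah: ends 11:45 at or before Omar starts 19:30 → clear.
Mateo: ends 12:00 at or before Omar starts 19:30 → clear.
Jonas: ends 15:30 at or before Omar starts 19:30 → clear.
Elena: ends 16:45 at or before Omar starts 19:30 → clear.
Noor: starts 18:30 before Omar ends 20:45, and ends 19:45 after Omar starts 19:30 → overlap.
Omar overlaps Noor.

Yes — it overlaps Noor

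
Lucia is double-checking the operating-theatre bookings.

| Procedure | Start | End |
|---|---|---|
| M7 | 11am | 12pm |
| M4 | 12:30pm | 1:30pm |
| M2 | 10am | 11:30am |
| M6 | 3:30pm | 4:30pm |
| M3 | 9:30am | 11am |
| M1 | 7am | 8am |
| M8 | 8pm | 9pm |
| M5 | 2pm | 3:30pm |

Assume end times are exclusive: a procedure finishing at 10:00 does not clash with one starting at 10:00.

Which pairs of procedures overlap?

M2 & M3, M2 & M7

Sorted by start: M1, M3, M2, M7, M4, M5, M6, M8.
M3 starts after M1 ends, so nothing later overlaps M1 either.
M2 starts before M3 ends → M3 and M2 overlap.
M7 starts exactly when M3 ends (back-to-back, no overlap), so nothing later overlaps M3 either.
M7 starts before M2 ends → M2 and M7 overlap.
M4 starts after M2 ends, so nothing later overlaps M2 either.
M4 starts after M7 ends, so nothing later overlaps M7 either.
M5 starts after M4 ends, so nothing later overlaps M4 either.
M6 starts exactly when M5 ends (back-to-back, no overlap), so nothing later overlaps M5 either.
M8 starts after M6 ends.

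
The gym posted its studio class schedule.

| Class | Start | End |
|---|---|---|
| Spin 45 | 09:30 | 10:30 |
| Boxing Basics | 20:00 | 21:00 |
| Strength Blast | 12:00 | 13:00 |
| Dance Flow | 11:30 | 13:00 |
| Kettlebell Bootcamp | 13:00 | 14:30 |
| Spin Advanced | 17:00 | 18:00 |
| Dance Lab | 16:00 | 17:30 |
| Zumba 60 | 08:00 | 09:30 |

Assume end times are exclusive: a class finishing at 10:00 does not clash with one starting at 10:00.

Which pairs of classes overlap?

Dance Flow & Strength Blast, Dance Lab & Spin Advanced

Check each pair: they overlap iff neither finishes before the other starts.
Sorted by start: Zumba 60, Spin 45, Dance Flow, Strength Blast, Kettlebell Bootcamp, Dance Lab, Spin Advanced, Boxing Basics.
Spin 45 starts exactly when Zumba 60 ends (back-to-back, no overlap), so nothing later overlaps Zumba 60 either.
Dance Flow starts after Spin 45 ends, so nothing later overlaps Spin 45 either.
Strength Blast starts before Dance Flow ends → Dance Flow and Strength Blast overlap.
Kettlebell Bootcamp starts exactly when Dance Flow ends (back-to-back, no overlap), so nothing later overlaps Dance Flow either.
Kettlebell Bootcamp starts exactly when Strength Blast ends (back-to-back, no overlap), so nothing later overlaps Strength Blast either.
Dance Lab starts after Kettlebell Bootcamp ends, so nothing later overlaps Kettlebell Bootcamp either.
Spin Advanced starts before Dance Lab ends → Dance Lab and Spin Advanced overlap.
Boxing Basics starts after Dance Lab ends.
Boxing Basics starts after Spin Advanced ends.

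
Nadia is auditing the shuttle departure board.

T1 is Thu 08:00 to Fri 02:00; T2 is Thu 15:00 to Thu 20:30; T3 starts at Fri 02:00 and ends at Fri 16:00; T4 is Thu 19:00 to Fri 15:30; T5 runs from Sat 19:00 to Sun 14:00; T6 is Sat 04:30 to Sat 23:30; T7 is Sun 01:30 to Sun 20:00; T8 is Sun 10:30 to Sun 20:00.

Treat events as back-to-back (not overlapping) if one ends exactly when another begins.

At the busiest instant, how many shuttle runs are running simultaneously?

3

Sort all start/end points and keep a running count:
Thu 08:00 start T1 → 1
Thu 15:00 start T2 → 2
Thu 19:00 start T4 → 3
Thu 20:30 end T2 → 2
Fri 02:00 end T1 → 1
Fri 02:00 start T3 → 2
Fri 15:30 end T4 → 1
Fri 16:00 end T3 → 0
Sat 04:30 start T6 → 1
Sat 19:00 start T5 → 2
Sat 23:30 end T6 → 1
Sun 01:30 start T7 → 2
Sun 10:30 start T8 → 3
Sun 14:00 end T5 → 2
Sun 20:00 end T7 → 1
Sun 20:00 end T8 → 0
Peak is 3, at Thu 19:00 (T1, T2, T4).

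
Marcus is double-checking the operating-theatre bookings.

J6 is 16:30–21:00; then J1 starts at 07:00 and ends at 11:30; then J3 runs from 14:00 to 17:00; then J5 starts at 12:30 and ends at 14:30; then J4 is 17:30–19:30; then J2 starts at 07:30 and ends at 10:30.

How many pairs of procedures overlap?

4

Sorted by start: J1, J2, J5, J3, J6, J4.
J2 starts before J1 ends → J1 and J2 overlap.
J5 starts after J1 ends, so J1 has no further overlaps.
J5 starts after J2 ends, so J2 has no further overlaps.
J3 starts before J5 ends → J5 and J3 overlap.
J6 starts after J5 ends, so J5 has no further overlaps.
J6 starts before J3 ends → J3 and J6 overlap.
J4 starts after J3 ends.
J4 starts before J6 ends → J6 and J4 overlap.
Overlapping pairs: J1 & J2, J3 & J5, J3 & J6, J4 & J6 — 4 in total.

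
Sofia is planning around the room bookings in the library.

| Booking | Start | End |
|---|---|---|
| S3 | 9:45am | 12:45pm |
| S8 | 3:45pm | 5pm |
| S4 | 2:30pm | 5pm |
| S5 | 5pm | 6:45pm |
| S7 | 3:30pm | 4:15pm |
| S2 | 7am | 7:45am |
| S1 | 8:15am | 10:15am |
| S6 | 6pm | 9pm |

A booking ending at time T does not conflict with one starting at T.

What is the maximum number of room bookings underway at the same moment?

3

Sweep the timeline, counting +1 at each start and −1 at each end (ends before starts at a tie):
7am start S2 → 1
7:45am end S2 → 0
8:15am start S1 → 1
9:45am start S3 → 2
10:15am end S1 → 1
12:45pm end S3 → 0
2:30pm start S4 → 1
3:30pm start S7 → 2
3:45pm start S8 → 3
4:15pm end S7 → 2
5pm end S4 → 1
5pm end S8 → 0
5pm start S5 → 1
6pm start S6 → 2
6:45pm end S5 → 1
9pm end S6 → 0
Peak is 3, at 3:45pm (S4, S7, S8).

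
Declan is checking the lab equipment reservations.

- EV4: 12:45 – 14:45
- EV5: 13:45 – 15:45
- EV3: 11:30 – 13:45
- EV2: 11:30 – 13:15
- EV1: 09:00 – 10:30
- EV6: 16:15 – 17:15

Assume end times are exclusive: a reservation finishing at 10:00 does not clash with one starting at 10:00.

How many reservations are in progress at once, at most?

3

Sweep the timeline, counting +1 at each start and −1 at each end (ends before starts at a tie):
09:00 start EV1 → 1
10:30 end EV1 → 0
11:30 start EV2 → 1
11:30 start EV3 → 2
12:45 start EV4 → 3
13:15 end EV2 → 2
13:45 end EV3 → 1
13:45 start EV5 → 2
14:45 end EV4 → 1
15:45 end EV5 → 0
16:15 start EV6 → 1
17:15 end EV6 → 0
Peak is 3, at 12:45 (EV2, EV3, EV4).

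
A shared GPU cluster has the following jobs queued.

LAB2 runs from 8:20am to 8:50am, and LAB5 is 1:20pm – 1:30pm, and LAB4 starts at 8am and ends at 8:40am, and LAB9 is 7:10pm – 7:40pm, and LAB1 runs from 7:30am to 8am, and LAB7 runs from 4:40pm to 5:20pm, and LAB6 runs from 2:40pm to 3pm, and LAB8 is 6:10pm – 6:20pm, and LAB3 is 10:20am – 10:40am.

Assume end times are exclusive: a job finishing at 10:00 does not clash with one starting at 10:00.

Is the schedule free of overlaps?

Two intervals overlap when each starts before the other ends.
Sorted by start: LAB1, LAB4, LAB2, LAB3, LAB5, LAB6, LAB7, LAB8, LAB9.
LAB4 starts exactly when LAB1 ends (back-to-back, no overlap), so LAB1 has no further overlaps.
LAB2 starts before LAB4 ends → LAB4 and LAB2 overlap.
That's a conflict, so the schedule is not conflict-free.

No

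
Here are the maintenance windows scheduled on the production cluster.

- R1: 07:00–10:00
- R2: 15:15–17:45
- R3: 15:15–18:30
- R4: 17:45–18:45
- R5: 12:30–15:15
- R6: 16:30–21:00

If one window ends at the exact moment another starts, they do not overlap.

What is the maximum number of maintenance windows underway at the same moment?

3

Sweep the timeline, counting +1 at each start and −1 at each end (ends before starts at a tie):
07:00 start R1 → 1
10:00 end R1 → 0
12:30 start R5 → 1
15:15 end R5 → 0
15:15 start R2 → 1
15:15 start R3 → 2
16:30 start R6 → 3
17:45 end R2 → 2
17:45 start R4 → 3
18:30 end R3 → 2
18:45 end R4 → 1
21:00 end R6 → 0
Peak is 3, at 16:30 (R2, R3, R6).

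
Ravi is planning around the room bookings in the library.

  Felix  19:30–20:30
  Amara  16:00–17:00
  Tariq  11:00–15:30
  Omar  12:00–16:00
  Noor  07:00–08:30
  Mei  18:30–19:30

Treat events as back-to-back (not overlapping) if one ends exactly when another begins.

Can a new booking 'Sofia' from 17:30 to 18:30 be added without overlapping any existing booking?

Yes — the slot is free

Noor: ends 08:30 at or before Sofia starts 17:30 → clear.
Tariq: ends 15:30 at or before Sofia starts 17:30 → clear.
Omar: ends 16:00 at or before Sofia starts 17:30 → clear.
Amara: ends 17:00 at or before Sofia starts 17:30 → clear.
Mei: starts 18:30 at or after Sofia ends 18:30 → clear.
Felix: starts 19:30 at or after Sofia ends 18:30 → clear.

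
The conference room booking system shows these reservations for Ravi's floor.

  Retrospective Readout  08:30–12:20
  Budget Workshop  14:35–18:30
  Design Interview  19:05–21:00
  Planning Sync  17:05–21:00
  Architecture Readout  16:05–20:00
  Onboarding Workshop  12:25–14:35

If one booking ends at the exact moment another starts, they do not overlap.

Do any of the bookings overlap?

Two intervals overlap when each starts before the other ends.
Sorted by start: Retrospective Readout, Onboarding Workshop, Budget Workshop, Architecture Readout, Planning Sync, Design Interview.
Onboarding Workshop starts after Retrospective Readout ends; Retrospective Readout is clear from here.
Budget Workshop starts exactly when Onboarding Workshop ends (back-to-back, no overlap); Onboarding Workshop is clear from here.
Architecture Readout starts before Budget Workshop ends → Budget Workshop and Architecture Readout overlap.
That's a conflict, so the schedule is not conflict-free.

Yes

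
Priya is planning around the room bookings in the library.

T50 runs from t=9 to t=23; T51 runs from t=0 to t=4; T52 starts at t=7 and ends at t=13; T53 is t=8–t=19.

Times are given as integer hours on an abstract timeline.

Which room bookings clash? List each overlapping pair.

Sorted by start: T51, T52, T53, T50.
T52 starts after T51 ends — done with T51.
T53 starts before T52 ends → T52 and T53 overlap.
T50 starts before T52 ends → T52 and T50 overlap.
T50 starts before T53 ends → T53 and T50 overlap.

T50 & T52, T50 & T53, T52 & T53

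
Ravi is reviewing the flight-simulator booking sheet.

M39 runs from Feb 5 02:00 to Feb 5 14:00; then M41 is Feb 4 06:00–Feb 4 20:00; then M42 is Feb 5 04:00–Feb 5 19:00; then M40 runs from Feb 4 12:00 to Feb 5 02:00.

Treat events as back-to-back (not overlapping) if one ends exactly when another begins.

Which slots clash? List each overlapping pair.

Sorted by start: M41, M40, M39, M42.
M40 starts before M41 ends → M41 and M40 overlap.
M39 starts after M41 ends, so nothing later overlaps M41 either.
M39 starts exactly when M40 ends (back-to-back, no overlap), so nothing later overlaps M40 either.
M42 starts before M39 ends → M39 and M42 overlap.

M39 & M42, M40 & M41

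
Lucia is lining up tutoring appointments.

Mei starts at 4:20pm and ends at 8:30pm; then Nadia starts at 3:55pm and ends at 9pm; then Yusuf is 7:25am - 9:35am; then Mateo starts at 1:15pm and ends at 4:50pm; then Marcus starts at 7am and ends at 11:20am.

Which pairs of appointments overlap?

Marcus & Yusuf, Mateo & Mei, Mateo & Nadia, Mei & Nadia

Check each pair: they overlap iff neither finishes before the other starts.
Sorted by start: Marcus, Yusuf, Mateo, Nadia, Mei.
Yusuf starts before Marcus ends → Marcus and Yusuf overlap.
Mateo starts after Marcus ends, so Marcus has no further overlaps.
Mateo starts after Yusuf ends, so Yusuf has no further overlaps.
Nadia starts before Mateo ends → Mateo and Nadia overlap.
Mei starts before Mateo ends → Mateo and Mei overlap.
Mei starts before Nadia ends → Nadia and Mei overlap.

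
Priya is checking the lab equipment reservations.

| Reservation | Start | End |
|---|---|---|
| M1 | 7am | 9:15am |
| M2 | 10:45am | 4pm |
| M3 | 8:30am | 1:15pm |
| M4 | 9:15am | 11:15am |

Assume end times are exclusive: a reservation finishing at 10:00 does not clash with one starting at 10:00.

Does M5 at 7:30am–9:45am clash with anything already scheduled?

Yes — it overlaps M1, M3, M4

M1: starts 7am before M5 ends 9:45am, and ends 9:15am after M5 starts 7:30am → overlap.
M3: starts 8:30am before M5 ends 9:45am, and ends 1:15pm after M5 starts 7:30am → overlap.
M4: starts 9:15am before M5 ends 9:45am, and ends 11:15am after M5 starts 7:30am → overlap.
M2: starts 10:45am at or after M5 ends 9:45am → clear.
M5 overlaps M1, M3, M4.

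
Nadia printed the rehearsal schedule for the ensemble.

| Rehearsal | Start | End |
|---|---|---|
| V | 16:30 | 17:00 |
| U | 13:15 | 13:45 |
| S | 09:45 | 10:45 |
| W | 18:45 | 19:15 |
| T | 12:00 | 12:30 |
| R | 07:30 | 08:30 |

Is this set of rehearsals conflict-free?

Sorted by start: R, S, T, U, V, W.
S starts after R ends, so nothing later overlaps R either.
T starts after S ends, so nothing later overlaps S either.
U starts after T ends, so nothing later overlaps T either.
V starts after U ends, so nothing later overlaps U either.
W starts after V ends.
Every pair is clear; the schedule has no overlaps.

Yes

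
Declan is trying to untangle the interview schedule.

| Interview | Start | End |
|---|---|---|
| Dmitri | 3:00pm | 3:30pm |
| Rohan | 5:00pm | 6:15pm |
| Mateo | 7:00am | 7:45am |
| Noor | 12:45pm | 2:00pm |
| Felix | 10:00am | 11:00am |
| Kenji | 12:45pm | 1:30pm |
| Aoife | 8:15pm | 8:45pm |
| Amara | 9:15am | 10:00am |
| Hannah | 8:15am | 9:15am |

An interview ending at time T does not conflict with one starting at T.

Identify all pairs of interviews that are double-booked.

Kenji & Noor

Sorted by start: Mateo, Hannah, Amara, Felix, Kenji, Noor, Dmitri, Rohan, Aoife.
Hannah starts after Mateo ends, so nothing later overlaps Mateo either.
Amara starts exactly when Hannah ends (back-to-back, no overlap), so nothing later overlaps Hannah either.
Felix starts exactly when Amara ends (back-to-back, no overlap), so nothing later overlaps Amara either.
Kenji starts after Felix ends, so nothing later overlaps Felix either.
Noor starts before Kenji ends → Kenji and Noor overlap.
Dmitri starts after Kenji ends, so nothing later overlaps Kenji either.
Dmitri starts after Noor ends, so nothing later overlaps Noor either.
Rohan starts after Dmitri ends, so nothing later overlaps Dmitri either.
Aoife starts after Rohan ends.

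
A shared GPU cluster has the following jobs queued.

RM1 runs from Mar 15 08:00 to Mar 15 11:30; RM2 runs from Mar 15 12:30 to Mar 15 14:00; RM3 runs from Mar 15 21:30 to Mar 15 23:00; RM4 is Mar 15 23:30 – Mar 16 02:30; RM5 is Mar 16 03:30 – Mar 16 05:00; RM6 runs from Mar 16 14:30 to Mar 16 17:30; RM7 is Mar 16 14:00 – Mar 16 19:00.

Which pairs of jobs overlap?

Sorted by start: RM1, RM2, RM3, RM4, RM5, RM7, RM6.
RM2 starts after RM1 ends, so RM1 has no further overlaps.
RM3 starts after RM2 ends, so RM2 has no further overlaps.
RM4 starts after RM3 ends, so RM3 has no further overlaps.
RM5 starts after RM4 ends, so RM4 has no further overlaps.
RM7 starts after RM5 ends, so RM5 has no further overlaps.
RM6 starts before RM7 ends → RM7 and RM6 overlap.

RM6 & RM7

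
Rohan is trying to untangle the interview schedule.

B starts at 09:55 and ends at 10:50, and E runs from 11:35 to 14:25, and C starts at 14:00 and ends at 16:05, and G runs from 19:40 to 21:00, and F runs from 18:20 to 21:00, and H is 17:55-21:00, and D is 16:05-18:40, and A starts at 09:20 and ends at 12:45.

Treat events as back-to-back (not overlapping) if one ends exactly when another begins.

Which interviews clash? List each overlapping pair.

Check each pair: they overlap iff neither finishes before the other starts.
Sorted by start: A, B, E, C, D, H, F, G.
B starts before A ends → A and B overlap.
E starts before A ends → A and E overlap.
C starts after A ends, so A has no further overlaps.
E starts after B ends, so B has no further overlaps.
C starts before E ends → E and C overlap.
D starts after E ends, so E has no further overlaps.
D starts exactly when C ends (back-to-back, no overlap), so C has no further overlaps.
H starts before D ends → D and H overlap.
F starts before D ends → D and F overlap.
G starts after D ends.
F starts before H ends → H and F overlap.
G starts before H ends → H and G overlap.
G starts before F ends → F and G overlap.

A & B, A & E, C & E, D & F, D & H, F & G, F & H, G & H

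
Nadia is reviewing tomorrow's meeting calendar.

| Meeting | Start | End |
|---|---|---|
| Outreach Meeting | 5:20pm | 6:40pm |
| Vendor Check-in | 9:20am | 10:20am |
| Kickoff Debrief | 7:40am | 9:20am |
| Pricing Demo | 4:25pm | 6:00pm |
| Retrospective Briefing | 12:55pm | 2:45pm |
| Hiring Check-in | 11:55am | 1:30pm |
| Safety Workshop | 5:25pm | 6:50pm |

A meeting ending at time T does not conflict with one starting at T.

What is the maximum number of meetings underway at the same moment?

Sweep the timeline, counting +1 at each start and −1 at each end (ends before starts at a tie):
7:40am start Kickoff Debrief → 1
9:20am end Kickoff Debrief → 0
9:20am start Vendor Check-in → 1
10:20am end Vendor Check-in → 0
11:55am start Hiring Check-in → 1
12:55pm start Retrospective Briefing → 2
1:30pm end Hiring Check-in → 1
2:45pm end Retrospective Briefing → 0
4:25pm start Pricing Demo → 1
5:20pm start Outreach Meeting → 2
5:25pm start Safety Workshop → 3
6:00pm end Pricing Demo → 2
6:40pm end Outreach Meeting → 1
6:50pm end Safety Workshop → 0
Peak is 3, at 5:25pm (Outreach Meeting, Pricing Demo, Safety Workshop).

3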